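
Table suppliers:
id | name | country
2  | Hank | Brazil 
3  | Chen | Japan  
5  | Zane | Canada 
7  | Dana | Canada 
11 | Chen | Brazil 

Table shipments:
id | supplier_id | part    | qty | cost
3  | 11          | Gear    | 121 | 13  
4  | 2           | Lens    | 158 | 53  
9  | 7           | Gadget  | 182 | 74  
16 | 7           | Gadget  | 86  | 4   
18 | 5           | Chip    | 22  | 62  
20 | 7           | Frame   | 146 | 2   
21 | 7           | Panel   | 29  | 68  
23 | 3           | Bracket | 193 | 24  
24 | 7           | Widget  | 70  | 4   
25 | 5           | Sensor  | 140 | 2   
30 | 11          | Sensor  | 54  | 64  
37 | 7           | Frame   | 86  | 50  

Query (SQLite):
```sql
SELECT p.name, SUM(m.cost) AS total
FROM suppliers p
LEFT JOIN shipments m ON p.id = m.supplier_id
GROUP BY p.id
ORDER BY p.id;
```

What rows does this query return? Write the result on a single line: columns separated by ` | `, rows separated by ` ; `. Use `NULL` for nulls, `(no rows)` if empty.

LEFT JOIN keeps every suppliers row; unmatched ones get NULL for shipments columns.
Group by suppliers.id and compute SUM(m.cost). SUM over an all-NULL group is NULL.
  2: ids {4} → SUM(m.cost)=53
  3: ids {23} → SUM(m.cost)=24
  5: ids {18, 25} → SUM(m.cost)=64
  7: ids {9, 16, 20, 21, 24, 37} → SUM(m.cost)=202
  11: ids {3, 30} → SUM(m.cost)=77

Hank | 53 ; Chen | 24 ; Zane | 64 ; Dana | 202 ; Chen | 77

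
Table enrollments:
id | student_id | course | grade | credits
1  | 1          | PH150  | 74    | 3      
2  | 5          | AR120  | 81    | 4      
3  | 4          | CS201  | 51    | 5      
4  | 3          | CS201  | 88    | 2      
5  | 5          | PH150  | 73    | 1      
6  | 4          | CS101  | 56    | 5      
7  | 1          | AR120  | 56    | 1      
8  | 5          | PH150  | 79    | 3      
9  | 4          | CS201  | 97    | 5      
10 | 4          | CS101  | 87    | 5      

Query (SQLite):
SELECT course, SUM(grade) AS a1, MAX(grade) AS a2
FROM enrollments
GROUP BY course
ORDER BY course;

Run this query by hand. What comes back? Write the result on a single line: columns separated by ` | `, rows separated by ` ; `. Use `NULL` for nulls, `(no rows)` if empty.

Group enrollments by course.
Per group compute: SUM(grade), MAX(grade).
  AR120: ids {2, 7} → SUM(grade)=137, MAX(grade)=81
  CS101: ids {6, 10} → SUM(grade)=143, MAX(grade)=87
  CS201: ids {3, 4, 9} → SUM(grade)=236, MAX(grade)=97
  PH150: ids {1, 5, 8} → SUM(grade)=226, MAX(grade)=79

AR120 | 137 | 81 ; CS101 | 143 | 87 ; CS201 | 236 | 97 ; PH150 | 226 | 79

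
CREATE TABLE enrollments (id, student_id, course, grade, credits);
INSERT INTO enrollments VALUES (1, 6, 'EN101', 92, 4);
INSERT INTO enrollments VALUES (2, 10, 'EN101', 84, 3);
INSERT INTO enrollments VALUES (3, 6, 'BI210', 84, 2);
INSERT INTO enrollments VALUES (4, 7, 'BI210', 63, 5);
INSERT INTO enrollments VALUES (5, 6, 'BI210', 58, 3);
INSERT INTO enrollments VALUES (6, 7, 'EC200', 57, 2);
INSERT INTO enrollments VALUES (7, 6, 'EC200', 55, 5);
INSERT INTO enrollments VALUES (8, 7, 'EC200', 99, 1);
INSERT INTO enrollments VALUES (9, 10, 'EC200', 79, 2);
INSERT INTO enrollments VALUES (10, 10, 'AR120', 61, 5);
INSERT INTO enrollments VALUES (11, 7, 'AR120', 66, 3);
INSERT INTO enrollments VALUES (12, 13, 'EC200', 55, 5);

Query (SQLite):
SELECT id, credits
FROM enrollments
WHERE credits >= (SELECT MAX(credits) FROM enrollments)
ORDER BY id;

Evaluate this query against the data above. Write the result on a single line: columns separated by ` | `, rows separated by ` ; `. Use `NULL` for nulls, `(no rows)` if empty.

4 | 5 ; 7 | 5 ; 10 | 5 ; 12 | 5

Scalar subquery: MAX(credits) over all enrollments rows = 5.
Keep rows where credits >= that value.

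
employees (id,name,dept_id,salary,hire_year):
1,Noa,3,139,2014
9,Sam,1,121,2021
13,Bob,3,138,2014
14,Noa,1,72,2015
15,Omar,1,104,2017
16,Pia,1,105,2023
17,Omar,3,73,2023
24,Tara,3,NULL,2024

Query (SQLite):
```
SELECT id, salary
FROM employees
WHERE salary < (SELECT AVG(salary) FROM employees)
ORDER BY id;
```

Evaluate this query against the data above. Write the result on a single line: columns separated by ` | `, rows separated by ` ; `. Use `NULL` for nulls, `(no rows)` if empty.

14 | 72 ; 15 | 104 ; 16 | 105 ; 17 | 73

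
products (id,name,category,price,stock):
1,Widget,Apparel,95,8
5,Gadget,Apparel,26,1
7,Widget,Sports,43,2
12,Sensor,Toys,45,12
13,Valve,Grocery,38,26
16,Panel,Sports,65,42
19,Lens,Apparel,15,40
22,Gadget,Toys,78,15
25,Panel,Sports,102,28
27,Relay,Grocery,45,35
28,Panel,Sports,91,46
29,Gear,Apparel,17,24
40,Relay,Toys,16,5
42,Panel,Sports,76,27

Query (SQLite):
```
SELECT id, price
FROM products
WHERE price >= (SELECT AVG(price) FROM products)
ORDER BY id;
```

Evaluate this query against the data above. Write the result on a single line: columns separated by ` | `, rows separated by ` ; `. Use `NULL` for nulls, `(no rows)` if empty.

1 | 95 ; 16 | 65 ; 22 | 78 ; 25 | 102 ; 28 | 91 ; 42 | 76

Scalar subquery: AVG(price) over all products rows = 53.714286 (≈; comparison uses full precision).
Keep rows where price >= that value.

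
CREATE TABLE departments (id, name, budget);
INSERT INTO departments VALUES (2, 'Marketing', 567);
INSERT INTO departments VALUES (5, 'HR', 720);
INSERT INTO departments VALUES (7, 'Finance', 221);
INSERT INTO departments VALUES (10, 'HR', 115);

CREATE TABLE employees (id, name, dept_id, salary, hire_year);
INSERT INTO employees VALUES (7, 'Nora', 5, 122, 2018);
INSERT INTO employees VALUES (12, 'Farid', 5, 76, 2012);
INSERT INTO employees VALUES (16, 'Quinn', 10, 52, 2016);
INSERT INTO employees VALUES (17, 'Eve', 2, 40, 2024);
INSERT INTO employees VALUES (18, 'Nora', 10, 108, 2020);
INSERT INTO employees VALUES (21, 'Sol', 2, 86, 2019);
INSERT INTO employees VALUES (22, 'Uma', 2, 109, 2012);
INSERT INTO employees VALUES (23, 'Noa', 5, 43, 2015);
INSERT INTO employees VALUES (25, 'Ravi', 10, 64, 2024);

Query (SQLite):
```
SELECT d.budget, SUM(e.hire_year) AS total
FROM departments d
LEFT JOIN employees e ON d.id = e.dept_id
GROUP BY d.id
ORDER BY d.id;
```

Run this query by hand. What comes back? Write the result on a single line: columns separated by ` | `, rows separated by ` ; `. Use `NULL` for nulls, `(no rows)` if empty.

567 | 6055 ; 720 | 6045 ; 221 | NULL ; 115 | 6060

LEFT JOIN keeps every departments row; unmatched ones get NULL for employees columns.
Group by departments.id and compute SUM(e.hire_year). SUM over an all-NULL group is NULL.
  2: ids {17, 21, 22} → SUM(e.hire_year)=6055
  5: ids {7, 12, 23} → SUM(e.hire_year)=6045
  7: ids {—} → SUM(e.hire_year)=NULL
  10: ids {16, 18, 25} → SUM(e.hire_year)=6060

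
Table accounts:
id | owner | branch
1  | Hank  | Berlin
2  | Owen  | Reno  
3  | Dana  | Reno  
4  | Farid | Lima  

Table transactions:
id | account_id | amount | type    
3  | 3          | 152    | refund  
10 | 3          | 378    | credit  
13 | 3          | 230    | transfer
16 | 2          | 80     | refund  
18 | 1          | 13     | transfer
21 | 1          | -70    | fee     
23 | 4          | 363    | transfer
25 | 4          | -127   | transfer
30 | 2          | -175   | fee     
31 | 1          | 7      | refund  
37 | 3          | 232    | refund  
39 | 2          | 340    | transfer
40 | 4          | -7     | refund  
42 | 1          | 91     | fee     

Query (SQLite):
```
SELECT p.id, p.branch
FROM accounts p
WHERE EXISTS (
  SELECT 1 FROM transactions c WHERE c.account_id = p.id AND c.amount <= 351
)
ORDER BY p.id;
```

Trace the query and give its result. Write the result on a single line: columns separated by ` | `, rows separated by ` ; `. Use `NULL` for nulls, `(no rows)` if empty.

1 | Berlin ; 2 | Reno ; 3 | Reno ; 4 | Lima

For each accounts row, check whether any transactions with matching account_id has amount <= 351.
Keep rows where that is true.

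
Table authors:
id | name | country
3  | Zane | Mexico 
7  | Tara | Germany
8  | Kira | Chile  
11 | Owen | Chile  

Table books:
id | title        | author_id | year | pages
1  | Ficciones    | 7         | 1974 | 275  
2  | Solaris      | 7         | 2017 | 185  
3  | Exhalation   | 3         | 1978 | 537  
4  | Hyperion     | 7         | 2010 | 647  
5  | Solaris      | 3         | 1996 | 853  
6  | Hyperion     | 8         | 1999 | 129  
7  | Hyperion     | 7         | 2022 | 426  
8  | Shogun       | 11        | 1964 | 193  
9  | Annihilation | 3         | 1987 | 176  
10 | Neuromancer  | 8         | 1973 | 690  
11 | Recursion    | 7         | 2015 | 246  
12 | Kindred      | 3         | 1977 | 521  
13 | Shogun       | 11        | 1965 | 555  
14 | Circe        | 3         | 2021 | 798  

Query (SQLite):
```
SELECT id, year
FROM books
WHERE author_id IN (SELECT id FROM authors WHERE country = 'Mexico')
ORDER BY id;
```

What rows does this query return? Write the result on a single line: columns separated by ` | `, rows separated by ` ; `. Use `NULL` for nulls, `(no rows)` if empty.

3 | 1978 ; 5 | 1996 ; 9 | 1987 ; 12 | 1977 ; 14 | 2021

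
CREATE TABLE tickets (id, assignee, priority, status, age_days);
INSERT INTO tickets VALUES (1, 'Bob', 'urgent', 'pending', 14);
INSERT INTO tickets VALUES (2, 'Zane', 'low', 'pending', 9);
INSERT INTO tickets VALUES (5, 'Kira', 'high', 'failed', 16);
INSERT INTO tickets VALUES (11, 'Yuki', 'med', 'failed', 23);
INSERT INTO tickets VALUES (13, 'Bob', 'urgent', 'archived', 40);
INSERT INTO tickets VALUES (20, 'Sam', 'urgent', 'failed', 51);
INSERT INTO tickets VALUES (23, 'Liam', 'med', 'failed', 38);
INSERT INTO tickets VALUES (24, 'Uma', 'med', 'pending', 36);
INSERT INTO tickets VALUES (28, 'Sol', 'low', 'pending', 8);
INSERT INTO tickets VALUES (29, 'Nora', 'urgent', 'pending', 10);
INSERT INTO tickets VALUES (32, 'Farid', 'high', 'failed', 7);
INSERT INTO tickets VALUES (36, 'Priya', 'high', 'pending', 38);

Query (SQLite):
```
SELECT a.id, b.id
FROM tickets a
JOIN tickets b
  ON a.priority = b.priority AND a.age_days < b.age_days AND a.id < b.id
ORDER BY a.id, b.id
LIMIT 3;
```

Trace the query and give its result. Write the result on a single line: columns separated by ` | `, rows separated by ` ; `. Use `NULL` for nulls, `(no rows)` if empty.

Pairs (a,b) with same priority, a.age_days < b.age_days, a.id < b.id.
priority groups: high:{5,32,36} low:{2,28} med:{11,23,24} urgent:{1,13,20,29}
Ordered by (a.id, b.id); first 3.

1 | 13 ; 1 | 20 ; 5 | 36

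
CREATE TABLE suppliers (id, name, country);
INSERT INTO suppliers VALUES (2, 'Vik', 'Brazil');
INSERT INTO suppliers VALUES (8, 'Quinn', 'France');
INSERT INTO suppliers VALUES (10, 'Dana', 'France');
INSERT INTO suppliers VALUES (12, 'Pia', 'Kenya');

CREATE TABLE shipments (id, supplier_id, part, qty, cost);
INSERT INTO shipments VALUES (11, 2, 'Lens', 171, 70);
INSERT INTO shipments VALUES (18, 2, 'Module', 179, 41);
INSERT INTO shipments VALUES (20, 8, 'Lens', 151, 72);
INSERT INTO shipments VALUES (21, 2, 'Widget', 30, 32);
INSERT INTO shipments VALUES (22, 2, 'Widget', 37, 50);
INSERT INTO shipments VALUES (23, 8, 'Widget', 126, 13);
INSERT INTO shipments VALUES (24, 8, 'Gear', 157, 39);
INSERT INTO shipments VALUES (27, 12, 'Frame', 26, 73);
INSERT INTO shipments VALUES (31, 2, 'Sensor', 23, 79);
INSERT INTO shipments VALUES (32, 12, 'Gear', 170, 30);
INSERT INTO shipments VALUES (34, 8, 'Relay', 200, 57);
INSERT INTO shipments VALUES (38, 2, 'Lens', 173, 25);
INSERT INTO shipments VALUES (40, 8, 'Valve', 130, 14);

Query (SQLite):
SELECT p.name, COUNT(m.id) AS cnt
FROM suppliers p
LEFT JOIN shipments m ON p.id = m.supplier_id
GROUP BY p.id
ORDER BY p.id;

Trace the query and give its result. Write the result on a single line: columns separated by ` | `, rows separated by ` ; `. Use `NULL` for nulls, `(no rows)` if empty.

Vik | 6 ; Quinn | 5 ; Dana | 0 ; Pia | 2

LEFT JOIN keeps every suppliers row; unmatched ones get NULL for shipments columns.
Group by suppliers.id and compute COUNT(m.id). COUNT(col) of an all-NULL group is 0.
  2: ids {11, 18, 21, 22, 31, 38} → COUNT(m.id)=6
  8: ids {20, 23, 24, 34, 40} → COUNT(m.id)=5
  10: ids {—} → COUNT(m.id)=0
  12: ids {27, 32} → COUNT(m.id)=2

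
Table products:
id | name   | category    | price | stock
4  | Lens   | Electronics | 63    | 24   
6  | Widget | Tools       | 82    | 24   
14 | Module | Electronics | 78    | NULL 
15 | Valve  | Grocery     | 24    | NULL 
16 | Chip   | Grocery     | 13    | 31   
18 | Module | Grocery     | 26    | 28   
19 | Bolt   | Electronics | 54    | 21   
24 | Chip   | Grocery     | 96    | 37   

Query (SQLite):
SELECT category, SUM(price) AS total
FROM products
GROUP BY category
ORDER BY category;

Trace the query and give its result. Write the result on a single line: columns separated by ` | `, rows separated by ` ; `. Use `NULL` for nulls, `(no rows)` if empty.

Electronics | 195 ; Grocery | 159 ; Tools | 82

Partition products by category; compute SUM(price) within each group.
  Electronics: ids {4, 14, 19} → SUM(price)=195
  Grocery: ids {15, 16, 18, 24} → SUM(price)=159
  Tools: ids {6} → SUM(price)=82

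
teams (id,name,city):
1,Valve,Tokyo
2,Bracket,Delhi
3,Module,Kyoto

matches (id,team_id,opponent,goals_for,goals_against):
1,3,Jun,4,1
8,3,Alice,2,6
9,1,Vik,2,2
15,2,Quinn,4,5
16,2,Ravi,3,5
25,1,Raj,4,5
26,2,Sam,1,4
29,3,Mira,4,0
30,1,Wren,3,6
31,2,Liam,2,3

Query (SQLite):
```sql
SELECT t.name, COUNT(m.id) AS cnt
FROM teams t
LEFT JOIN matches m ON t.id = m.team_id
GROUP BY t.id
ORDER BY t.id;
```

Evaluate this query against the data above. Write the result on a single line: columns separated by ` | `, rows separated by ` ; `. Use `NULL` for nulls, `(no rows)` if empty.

Valve | 3 ; Bracket | 4 ; Module | 3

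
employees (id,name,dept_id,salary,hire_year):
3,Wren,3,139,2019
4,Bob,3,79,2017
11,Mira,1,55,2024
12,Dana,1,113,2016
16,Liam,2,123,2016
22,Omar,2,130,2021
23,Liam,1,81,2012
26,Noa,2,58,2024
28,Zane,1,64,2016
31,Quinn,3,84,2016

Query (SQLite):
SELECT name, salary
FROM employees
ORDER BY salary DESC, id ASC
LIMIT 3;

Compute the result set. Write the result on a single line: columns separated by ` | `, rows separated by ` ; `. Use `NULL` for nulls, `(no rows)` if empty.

Sort by salary desc, tiebreak id asc: (139, id=3), (130, id=22), (123, id=16), (113, id=12), (84, id=31), (81, id=23) …. Take first 3.

Wren | 139 ; Omar | 130 ; Liam | 123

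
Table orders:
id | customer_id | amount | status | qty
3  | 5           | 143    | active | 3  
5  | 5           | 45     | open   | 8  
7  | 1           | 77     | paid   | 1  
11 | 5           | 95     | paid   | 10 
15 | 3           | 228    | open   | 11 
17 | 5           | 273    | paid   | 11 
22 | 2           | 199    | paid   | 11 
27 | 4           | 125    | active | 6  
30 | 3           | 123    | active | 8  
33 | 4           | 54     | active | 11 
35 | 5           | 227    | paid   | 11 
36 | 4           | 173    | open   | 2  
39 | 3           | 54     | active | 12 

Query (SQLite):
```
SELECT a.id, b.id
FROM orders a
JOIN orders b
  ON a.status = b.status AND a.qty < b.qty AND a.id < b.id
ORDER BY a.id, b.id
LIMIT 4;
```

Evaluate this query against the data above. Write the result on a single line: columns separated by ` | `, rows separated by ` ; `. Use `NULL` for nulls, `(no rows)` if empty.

Pairs (a,b) with same status, a.qty < b.qty, a.id < b.id.
status groups: active:{3,27,30,33,39} open:{5,15,36} paid:{7,11,17,22,35}
Ordered by (a.id, b.id); first 4.

3 | 27 ; 3 | 30 ; 3 | 33 ; 3 | 39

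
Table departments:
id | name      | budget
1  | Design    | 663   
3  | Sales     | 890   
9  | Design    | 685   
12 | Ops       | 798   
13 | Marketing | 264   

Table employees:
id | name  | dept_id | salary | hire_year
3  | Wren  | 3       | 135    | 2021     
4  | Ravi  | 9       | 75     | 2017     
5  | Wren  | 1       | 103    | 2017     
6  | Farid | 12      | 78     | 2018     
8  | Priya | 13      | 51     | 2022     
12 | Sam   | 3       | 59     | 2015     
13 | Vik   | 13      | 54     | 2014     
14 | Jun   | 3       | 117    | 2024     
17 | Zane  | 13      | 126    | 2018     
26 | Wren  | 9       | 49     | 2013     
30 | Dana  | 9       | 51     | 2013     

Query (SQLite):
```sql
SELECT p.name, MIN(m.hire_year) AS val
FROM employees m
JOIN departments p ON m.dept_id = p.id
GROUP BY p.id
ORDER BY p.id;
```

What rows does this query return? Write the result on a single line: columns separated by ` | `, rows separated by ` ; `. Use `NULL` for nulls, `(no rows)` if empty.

Design | 2017 ; Sales | 2015 ; Design | 2013 ; Ops | 2018 ; Marketing | 2014

Join each employees row to its departments via dept_id.
Group joined rows by departments.id; compute MIN(m.hire_year) per group.
  1: ids {5} → MIN(m.hire_year)=2017
  3: ids {3, 12, 14} → MIN(m.hire_year)=2015
  9: ids {4, 26, 30} → MIN(m.hire_year)=2013
  12: ids {6} → MIN(m.hire_year)=2018
  13: ids {8, 13, 17} → MIN(m.hire_year)=2014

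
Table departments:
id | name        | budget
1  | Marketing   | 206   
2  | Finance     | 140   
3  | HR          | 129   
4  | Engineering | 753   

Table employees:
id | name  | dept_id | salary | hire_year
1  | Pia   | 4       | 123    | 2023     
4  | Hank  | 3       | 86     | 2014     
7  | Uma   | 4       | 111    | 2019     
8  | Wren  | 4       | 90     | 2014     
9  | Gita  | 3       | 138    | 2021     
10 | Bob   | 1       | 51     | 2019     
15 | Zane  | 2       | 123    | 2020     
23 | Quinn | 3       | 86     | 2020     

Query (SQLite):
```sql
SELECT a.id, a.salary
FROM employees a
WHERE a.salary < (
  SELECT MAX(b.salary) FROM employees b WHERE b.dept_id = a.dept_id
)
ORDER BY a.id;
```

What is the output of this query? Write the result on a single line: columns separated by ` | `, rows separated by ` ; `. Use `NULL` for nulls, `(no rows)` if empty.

For each employees row a, compute MAX(salary) over rows sharing a.dept_id.
Keep row a if a.salary < that per-group MAX.
  dept_id=1: MAX(salary) = 51
  dept_id=2: MAX(salary) = 123
  dept_id=3: MAX(salary) = 138
  dept_id=4: MAX(salary) = 123

4 | 86 ; 7 | 111 ; 8 | 90 ; 23 | 86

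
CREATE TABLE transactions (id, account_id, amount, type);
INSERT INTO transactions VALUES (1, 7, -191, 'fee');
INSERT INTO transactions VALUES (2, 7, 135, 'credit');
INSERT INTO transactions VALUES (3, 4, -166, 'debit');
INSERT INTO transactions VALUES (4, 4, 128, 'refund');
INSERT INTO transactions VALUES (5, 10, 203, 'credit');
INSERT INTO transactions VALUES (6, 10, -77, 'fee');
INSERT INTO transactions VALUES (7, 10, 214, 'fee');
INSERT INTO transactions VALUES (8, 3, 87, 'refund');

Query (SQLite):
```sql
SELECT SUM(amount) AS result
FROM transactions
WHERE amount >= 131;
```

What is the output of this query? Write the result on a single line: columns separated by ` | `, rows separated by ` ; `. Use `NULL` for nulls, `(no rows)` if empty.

552

Rows where amount >= 131 → amount values: [135, 203, 214].
SUM of non-NULL values = 552.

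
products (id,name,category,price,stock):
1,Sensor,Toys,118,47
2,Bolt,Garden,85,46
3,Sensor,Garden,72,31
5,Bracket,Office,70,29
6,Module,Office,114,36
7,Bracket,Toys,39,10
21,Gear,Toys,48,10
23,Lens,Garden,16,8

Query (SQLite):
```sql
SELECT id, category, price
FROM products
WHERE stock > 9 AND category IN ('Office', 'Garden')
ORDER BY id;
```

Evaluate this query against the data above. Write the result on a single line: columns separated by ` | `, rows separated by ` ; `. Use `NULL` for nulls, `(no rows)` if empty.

stock > 9: ids {1, 2, 3, 5, 6, 7, 21}
category IN ('Office', 'Garden'): ids {2, 3, 5, 6, 23}
Combine with AND.

2 | Garden | 85 ; 3 | Garden | 72 ; 5 | Office | 70 ; 6 | Office | 114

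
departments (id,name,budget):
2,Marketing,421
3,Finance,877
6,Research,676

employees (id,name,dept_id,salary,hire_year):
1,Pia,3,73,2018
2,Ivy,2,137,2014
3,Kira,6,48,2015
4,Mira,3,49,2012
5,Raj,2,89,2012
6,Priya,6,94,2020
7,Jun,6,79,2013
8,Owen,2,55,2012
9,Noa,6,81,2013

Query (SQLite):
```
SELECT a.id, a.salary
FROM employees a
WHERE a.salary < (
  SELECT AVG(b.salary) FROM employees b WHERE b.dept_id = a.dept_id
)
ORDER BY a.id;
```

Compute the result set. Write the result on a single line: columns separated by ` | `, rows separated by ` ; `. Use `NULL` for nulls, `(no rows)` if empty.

3 | 48 ; 4 | 49 ; 5 | 89 ; 8 | 55

For each employees row a, compute AVG(salary) over rows sharing a.dept_id.
Keep row a if a.salary < that per-group AVG.
  dept_id=2: AVG(salary) = 93.666667
  dept_id=3: AVG(salary) = 61.0
  dept_id=6: AVG(salary) = 75.5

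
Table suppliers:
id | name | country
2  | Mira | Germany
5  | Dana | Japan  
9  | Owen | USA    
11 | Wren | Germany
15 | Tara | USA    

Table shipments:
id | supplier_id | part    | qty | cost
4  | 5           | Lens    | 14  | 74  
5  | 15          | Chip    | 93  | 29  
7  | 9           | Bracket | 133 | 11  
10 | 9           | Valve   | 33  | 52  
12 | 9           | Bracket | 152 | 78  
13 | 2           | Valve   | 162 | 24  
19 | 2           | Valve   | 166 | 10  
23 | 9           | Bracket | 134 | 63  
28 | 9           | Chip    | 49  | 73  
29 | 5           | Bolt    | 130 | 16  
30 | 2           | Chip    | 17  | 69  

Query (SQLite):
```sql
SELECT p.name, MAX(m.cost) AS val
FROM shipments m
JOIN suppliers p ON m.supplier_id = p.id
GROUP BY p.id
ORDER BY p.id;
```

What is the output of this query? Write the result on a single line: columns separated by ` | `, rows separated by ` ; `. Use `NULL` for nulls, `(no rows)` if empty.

Join each shipments row to its suppliers via supplier_id.
Group joined rows by suppliers.id; compute MAX(m.cost) per group.
  2: ids {13, 19, 30} → MAX(m.cost)=69
  5: ids {4, 29} → MAX(m.cost)=74
  9: ids {7, 10, 12, 23, 28} → MAX(m.cost)=78
  15: ids {5} → MAX(m.cost)=29

Mira | 69 ; Dana | 74 ; Owen | 78 ; Tara | 29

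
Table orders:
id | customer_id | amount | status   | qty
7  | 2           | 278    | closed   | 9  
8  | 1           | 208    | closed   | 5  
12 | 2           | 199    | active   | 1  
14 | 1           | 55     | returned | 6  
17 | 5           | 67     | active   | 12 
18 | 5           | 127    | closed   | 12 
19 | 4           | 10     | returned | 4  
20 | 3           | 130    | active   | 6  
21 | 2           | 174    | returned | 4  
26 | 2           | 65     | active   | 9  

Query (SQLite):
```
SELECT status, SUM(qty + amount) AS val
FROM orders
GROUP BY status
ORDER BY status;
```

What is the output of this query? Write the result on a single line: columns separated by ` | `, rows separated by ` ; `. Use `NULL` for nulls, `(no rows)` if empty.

active | 489 ; closed | 639 ; returned | 253

For each row compute qty + amount.
Group by status; take SUM of the expression per group.
  active: ids {12, 17, 20, 26} → SUM(qty + amount)=489
  closed: ids {7, 8, 18} → SUM(qty + amount)=639
  returned: ids {14, 19, 21} → SUM(qty + amount)=253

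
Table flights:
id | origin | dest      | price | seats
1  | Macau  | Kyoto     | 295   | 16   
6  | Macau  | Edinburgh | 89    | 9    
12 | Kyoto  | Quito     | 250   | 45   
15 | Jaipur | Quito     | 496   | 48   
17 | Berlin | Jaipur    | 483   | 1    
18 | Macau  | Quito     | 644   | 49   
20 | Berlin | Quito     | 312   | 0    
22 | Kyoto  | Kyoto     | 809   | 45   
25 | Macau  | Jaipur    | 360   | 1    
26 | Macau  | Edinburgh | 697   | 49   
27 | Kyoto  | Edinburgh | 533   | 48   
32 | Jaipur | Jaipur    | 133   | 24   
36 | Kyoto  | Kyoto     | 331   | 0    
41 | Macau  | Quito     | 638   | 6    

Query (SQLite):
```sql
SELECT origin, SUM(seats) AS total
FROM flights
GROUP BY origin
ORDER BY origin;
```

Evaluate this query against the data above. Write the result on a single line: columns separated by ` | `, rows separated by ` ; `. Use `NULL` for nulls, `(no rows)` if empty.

Berlin | 1 ; Jaipur | 72 ; Kyoto | 138 ; Macau | 130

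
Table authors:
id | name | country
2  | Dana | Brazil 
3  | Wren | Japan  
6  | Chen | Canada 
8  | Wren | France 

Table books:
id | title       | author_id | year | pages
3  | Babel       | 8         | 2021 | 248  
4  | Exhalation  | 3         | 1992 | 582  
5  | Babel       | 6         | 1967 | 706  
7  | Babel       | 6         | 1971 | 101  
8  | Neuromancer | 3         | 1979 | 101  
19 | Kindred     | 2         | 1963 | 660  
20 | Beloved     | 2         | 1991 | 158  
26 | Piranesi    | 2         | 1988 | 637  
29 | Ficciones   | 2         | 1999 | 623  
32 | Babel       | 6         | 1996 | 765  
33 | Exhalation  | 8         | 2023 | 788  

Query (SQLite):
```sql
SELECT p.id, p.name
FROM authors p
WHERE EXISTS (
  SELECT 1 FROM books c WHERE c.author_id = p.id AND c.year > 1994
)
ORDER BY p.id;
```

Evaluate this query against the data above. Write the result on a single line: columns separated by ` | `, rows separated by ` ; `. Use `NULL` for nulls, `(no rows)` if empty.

2 | Dana ; 6 | Chen ; 8 | Wren

For each authors row, check whether any books with matching author_id has year > 1994.
Keep rows where that is true.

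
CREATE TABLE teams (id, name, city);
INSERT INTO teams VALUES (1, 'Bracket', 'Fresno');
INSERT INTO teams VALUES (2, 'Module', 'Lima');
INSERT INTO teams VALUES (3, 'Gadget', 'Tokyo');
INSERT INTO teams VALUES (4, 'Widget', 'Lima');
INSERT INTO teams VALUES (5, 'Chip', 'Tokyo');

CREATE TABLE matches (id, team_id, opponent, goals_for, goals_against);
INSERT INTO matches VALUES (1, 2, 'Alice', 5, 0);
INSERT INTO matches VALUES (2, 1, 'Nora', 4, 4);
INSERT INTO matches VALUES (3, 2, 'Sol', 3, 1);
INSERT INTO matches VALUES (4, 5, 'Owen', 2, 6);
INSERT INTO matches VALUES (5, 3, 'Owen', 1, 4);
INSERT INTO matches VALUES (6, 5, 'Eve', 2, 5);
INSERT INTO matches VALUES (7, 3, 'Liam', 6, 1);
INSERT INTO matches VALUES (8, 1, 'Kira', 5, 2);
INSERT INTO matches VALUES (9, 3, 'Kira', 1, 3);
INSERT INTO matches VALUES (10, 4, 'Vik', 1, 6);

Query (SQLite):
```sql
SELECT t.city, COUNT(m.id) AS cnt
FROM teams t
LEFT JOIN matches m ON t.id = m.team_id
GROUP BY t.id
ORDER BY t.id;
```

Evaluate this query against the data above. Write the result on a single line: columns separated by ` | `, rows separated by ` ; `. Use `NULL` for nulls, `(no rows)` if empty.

Fresno | 2 ; Lima | 2 ; Tokyo | 3 ; Lima | 1 ; Tokyo | 2

LEFT JOIN keeps every teams row; unmatched ones get NULL for matches columns.
Group by teams.id and compute COUNT(m.id). COUNT(col) of an all-NULL group is 0.
  1: ids {2, 8} → COUNT(m.id)=2
  2: ids {1, 3} → COUNT(m.id)=2
  3: ids {5, 7, 9} → COUNT(m.id)=3
  4: ids {10} → COUNT(m.id)=1
  5: ids {4, 6} → COUNT(m.id)=2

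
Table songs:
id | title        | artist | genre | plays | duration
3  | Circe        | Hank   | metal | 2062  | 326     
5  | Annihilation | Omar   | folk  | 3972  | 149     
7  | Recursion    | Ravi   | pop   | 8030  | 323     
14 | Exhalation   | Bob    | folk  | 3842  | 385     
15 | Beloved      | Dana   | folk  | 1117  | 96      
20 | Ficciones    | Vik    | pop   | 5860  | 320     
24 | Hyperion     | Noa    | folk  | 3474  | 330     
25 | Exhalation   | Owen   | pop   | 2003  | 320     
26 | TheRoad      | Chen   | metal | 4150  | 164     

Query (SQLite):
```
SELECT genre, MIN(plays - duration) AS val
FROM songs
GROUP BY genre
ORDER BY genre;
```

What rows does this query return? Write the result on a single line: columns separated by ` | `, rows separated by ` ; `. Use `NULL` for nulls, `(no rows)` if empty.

folk | 1021 ; metal | 1736 ; pop | 1683

For each row compute plays - duration.
Group by genre; take MIN of the expression per group.
  folk: ids {5, 14, 15, 24} → MIN(plays - duration)=1021
  metal: ids {3, 26} → MIN(plays - duration)=1736
  pop: ids {7, 20, 25} → MIN(plays - duration)=1683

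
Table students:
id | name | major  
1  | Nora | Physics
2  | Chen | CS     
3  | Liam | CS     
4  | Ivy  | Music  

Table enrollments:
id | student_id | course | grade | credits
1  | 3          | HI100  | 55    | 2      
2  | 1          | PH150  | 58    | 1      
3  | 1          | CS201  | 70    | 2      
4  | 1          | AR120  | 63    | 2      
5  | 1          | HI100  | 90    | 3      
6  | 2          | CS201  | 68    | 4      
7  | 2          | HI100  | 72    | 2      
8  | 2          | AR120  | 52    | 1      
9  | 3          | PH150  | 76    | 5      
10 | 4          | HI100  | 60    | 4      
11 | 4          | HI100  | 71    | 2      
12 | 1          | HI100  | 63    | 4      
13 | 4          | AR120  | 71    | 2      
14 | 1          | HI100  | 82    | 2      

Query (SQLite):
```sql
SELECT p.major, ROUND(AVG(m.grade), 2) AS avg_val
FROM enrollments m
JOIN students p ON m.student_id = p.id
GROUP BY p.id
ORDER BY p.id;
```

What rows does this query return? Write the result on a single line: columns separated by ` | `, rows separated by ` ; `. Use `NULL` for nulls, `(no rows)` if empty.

Join each enrollments row to its students via student_id.
Group joined rows by students.id; compute ROUND(AVG(m.grade), 2) per group.
  1: ids {2, 3, 4, 5, 12, 14} → ROUND(AVG(m.grade), 2)=71
  2: ids {6, 7, 8} → ROUND(AVG(m.grade), 2)=64
  3: ids {1, 9} → ROUND(AVG(m.grade), 2)=65.5
  4: ids {10, 11, 13} → ROUND(AVG(m.grade), 2)=67.33

Physics | 71 ; CS | 64 ; CS | 65.5 ; Music | 67.33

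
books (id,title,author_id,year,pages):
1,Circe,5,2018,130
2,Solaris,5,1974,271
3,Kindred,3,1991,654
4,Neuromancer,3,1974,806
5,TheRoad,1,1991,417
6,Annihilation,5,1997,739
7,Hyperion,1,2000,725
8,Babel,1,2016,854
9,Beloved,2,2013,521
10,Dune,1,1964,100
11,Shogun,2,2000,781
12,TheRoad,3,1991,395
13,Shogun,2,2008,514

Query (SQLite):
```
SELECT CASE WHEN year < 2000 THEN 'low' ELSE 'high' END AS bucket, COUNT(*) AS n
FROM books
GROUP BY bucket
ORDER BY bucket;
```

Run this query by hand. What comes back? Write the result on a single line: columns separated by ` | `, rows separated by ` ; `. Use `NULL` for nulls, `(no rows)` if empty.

high | 6 ; low | 7

Bucket rows by year < 2000 → 'low' else 'high'; count each bucket.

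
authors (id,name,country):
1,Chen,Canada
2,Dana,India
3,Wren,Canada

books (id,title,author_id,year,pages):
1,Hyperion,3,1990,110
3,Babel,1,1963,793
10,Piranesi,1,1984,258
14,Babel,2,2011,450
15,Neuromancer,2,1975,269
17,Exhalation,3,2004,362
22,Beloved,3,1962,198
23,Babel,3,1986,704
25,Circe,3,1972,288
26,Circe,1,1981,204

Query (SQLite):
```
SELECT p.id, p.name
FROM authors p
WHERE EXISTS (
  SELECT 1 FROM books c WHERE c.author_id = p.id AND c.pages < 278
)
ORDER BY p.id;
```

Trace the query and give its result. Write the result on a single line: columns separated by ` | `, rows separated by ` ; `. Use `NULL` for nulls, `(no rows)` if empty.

For each authors row, check whether any books with matching author_id has pages < 278.
Keep rows where that is true.

1 | Chen ; 2 | Dana ; 3 | Wren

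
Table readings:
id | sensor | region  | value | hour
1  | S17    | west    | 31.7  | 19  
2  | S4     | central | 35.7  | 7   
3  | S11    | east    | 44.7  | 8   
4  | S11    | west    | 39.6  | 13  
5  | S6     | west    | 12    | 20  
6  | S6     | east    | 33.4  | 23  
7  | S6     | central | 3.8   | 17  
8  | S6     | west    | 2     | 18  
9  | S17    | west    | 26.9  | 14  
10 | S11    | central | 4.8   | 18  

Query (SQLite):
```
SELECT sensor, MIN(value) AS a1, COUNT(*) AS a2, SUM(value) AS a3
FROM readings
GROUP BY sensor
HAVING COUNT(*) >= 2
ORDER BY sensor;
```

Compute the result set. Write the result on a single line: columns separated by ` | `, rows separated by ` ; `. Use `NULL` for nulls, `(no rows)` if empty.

S11 | 4.8 | 3 | 89.1 ; S17 | 26.9 | 2 | 58.6 ; S6 | 2 | 4 | 51.2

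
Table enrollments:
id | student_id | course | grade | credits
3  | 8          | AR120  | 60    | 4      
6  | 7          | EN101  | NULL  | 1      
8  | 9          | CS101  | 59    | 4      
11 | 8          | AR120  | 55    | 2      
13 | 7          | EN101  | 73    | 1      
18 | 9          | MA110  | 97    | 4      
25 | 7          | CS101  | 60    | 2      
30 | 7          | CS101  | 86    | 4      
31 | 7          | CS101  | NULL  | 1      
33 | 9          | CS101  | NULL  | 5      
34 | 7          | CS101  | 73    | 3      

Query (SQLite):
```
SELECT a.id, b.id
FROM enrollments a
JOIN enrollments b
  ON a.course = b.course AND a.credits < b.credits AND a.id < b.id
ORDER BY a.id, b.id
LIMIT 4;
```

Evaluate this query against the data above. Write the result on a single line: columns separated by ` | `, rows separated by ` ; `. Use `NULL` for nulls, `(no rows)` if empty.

Pairs (a,b) with same course, a.credits < b.credits, a.id < b.id.
course groups: AR120:{3,11} CS101:{8,25,30,31,33,34} EN101:{6,13} MA110:{18}
Ordered by (a.id, b.id); first 4.

8 | 33 ; 25 | 30 ; 25 | 33 ; 25 | 34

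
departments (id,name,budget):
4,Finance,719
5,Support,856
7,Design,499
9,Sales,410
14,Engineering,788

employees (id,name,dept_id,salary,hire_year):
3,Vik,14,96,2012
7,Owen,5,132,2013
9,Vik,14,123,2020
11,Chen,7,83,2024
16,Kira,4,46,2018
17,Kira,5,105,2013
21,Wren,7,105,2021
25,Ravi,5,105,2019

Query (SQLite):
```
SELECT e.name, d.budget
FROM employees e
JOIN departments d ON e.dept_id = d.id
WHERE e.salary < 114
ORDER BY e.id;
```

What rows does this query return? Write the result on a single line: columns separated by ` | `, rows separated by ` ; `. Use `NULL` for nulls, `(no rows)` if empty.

Each employees row matches the departments row where dept_id = departments.id.
Then keep rows with e.salary < 114.

Vik | 788 ; Chen | 499 ; Kira | 719 ; Kira | 856 ; Wren | 499 ; Ravi | 856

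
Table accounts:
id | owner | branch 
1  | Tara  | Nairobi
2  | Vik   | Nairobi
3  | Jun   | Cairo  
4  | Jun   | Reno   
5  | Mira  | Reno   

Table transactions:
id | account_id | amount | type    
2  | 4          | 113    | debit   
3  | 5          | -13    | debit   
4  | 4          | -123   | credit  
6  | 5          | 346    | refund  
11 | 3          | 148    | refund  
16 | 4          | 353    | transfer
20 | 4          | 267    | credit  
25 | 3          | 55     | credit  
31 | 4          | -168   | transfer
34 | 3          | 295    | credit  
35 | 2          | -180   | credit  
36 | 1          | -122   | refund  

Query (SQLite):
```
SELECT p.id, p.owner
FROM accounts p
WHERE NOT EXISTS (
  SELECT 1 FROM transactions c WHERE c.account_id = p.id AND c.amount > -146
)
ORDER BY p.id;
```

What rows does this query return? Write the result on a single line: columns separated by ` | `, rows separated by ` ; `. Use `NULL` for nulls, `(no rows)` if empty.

For each accounts row, check whether any transactions with matching account_id has amount > -146.
Keep rows where that is false.

2 | Vik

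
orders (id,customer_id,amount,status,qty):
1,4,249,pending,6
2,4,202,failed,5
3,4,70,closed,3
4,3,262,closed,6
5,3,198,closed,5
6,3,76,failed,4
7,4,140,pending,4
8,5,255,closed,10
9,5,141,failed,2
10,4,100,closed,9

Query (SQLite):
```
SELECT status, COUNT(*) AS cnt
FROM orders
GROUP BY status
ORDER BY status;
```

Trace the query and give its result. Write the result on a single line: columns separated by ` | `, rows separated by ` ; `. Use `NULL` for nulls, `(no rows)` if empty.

Partition orders by status; compute COUNT(*) within each group.
  closed: ids {3, 4, 5, 8, 10} → COUNT(*)=5
  failed: ids {2, 6, 9} → COUNT(*)=3
  pending: ids {1, 7} → COUNT(*)=2

closed | 5 ; failed | 3 ; pending | 2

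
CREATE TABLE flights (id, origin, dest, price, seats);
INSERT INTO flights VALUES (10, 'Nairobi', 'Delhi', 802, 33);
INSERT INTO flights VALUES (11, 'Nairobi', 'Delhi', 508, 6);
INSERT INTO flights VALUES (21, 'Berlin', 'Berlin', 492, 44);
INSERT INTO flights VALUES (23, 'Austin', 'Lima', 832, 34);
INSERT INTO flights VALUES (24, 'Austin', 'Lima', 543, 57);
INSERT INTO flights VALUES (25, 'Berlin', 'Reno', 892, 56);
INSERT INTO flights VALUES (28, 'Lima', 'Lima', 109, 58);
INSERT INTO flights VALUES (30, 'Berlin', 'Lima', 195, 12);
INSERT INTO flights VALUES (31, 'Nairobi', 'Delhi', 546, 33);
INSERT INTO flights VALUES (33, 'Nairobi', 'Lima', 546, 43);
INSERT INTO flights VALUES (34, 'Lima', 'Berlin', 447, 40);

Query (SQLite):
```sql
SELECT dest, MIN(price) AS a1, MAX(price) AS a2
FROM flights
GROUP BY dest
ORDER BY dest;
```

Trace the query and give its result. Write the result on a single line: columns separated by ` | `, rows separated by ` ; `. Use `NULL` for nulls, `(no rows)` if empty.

Group flights by dest.
Per group compute: MIN(price), MAX(price).
  Berlin: ids {21, 34} → MIN(price)=447, MAX(price)=492
  Delhi: ids {10, 11, 31} → MIN(price)=508, MAX(price)=802
  Lima: ids {23, 24, 28, 30, 33} → MIN(price)=109, MAX(price)=832
  Reno: ids {25} → MIN(price)=892, MAX(price)=892

Berlin | 447 | 492 ; Delhi | 508 | 802 ; Lima | 109 | 832 ; Reno | 892 | 892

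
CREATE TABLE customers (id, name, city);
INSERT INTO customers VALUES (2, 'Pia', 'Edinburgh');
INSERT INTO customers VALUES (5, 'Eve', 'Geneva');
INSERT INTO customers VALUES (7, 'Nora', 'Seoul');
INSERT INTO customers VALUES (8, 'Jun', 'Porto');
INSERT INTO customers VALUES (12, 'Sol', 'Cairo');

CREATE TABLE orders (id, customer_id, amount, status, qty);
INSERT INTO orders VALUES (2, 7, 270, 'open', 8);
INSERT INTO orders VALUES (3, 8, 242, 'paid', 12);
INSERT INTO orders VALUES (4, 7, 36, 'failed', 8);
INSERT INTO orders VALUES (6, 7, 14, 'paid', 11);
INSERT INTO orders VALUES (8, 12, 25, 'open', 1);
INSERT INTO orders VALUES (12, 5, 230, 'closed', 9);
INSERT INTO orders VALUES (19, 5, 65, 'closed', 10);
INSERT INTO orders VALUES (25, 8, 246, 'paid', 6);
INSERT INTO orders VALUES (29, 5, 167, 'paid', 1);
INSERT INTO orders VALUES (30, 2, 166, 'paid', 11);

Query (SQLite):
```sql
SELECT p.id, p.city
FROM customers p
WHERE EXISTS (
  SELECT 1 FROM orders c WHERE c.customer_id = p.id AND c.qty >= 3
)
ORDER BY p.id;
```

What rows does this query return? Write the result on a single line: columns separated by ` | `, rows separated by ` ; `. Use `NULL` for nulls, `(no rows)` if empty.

For each customers row, check whether any orders with matching customer_id has qty >= 3.
Keep rows where that is true.

2 | Edinburgh ; 5 | Geneva ; 7 | Seoul ; 8 | Porto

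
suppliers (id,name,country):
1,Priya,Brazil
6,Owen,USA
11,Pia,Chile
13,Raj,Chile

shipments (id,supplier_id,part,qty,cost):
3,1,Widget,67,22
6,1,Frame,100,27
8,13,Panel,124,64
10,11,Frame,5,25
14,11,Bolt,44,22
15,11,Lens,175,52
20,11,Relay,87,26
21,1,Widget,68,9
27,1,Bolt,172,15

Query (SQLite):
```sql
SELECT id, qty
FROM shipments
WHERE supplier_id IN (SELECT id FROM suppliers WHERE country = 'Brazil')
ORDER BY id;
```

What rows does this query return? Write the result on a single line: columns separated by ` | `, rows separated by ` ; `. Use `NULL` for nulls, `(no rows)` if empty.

3 | 67 ; 6 | 100 ; 21 | 68 ; 27 | 172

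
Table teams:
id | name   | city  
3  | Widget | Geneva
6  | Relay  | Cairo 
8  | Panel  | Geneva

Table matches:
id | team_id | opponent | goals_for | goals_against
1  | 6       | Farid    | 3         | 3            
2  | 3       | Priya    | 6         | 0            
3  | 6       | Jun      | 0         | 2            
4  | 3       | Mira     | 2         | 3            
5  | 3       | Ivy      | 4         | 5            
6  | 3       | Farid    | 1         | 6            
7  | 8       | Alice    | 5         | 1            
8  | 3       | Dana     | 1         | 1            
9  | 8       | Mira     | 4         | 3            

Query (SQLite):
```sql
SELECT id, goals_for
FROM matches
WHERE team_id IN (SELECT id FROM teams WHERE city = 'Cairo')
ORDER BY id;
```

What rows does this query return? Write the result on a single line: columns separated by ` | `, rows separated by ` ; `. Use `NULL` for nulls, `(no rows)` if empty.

Inner query: teams.id where city = 'Cairo'.
Outer: keep matches rows whose team_id is in that set.
Inner query → {6}

1 | 3 ; 3 | 0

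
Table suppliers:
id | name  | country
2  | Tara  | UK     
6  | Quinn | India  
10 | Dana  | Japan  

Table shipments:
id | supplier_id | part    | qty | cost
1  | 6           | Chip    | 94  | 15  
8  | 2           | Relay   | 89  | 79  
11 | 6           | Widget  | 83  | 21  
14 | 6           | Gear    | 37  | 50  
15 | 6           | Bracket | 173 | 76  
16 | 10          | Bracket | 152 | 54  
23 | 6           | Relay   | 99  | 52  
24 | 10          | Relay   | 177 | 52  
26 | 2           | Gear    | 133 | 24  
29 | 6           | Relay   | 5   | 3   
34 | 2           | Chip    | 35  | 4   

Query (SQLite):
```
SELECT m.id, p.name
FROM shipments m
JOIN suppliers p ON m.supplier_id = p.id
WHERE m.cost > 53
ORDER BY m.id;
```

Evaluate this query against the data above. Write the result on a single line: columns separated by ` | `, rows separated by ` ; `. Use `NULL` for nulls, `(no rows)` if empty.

8 | Tara ; 15 | Quinn ; 16 | Dana

Each shipments row matches the suppliers row where supplier_id = suppliers.id.
Then keep rows with m.cost > 53.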